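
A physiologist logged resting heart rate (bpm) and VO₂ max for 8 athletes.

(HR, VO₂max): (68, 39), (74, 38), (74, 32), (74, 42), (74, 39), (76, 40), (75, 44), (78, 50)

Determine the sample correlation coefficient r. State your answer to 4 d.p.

0.4787

n = 8, Σx = 593, Σy = 324, Σx² = 44013, Σy² = 13310, Σxy = 24066
nΣxy − ΣxΣy = 192528 − 192132 = 396
nΣx² − (Σx)² = 352104 − 351649 = 455; nΣy² − (Σy)² = 106480 − 104976 = 1504
r = 396 / √(455 × 1504) = 396 / 827.2364 ≈ 0.4787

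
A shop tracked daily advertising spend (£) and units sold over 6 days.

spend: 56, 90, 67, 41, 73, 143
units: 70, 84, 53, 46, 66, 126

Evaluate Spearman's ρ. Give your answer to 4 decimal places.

Rank spend: 2, 5, 3, 1, 4, 6
Rank units: 4, 5, 2, 1, 3, 6
d = rank(spend) − rank(units): -2, 0, 1, 0, 1, 0; Σd² = 6
ρ = 1 − 6Σd² / [n(n²−1)] = 1 − 6×6 / (6×35) = 1 − 36/210 ≈ 0.8286

0.8286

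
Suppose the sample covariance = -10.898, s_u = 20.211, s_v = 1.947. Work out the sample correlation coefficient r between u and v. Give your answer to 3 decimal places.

-0.277

r = Cov(u,v) / (s_u · s_v) = -10.898 / (20.211 × 1.947)
  = -10.898 / 39.3508 ≈ -0.277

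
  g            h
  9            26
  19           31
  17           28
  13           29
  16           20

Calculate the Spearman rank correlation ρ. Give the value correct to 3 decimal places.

0.500

Rank g: 1, 5, 4, 2, 3
Rank h: 2, 5, 3, 4, 1
d = rank(g) − rank(h): -1, 0, 1, -2, 2; Σd² = 10
ρ = 1 − 6Σd² / [n(n²−1)] = 1 − 6×10 / (5×24) = 1 − 60/120 ≈ 0.500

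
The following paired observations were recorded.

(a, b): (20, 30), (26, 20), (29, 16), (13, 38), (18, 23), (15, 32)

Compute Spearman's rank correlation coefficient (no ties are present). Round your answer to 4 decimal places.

Rank a: 4, 5, 6, 1, 3, 2
Rank b: 4, 2, 1, 6, 3, 5
d = rank(a) − rank(b): 0, 3, 5, -5, 0, -3; Σd² = 68
ρ = 1 − 6Σd² / [n(n²−1)] = 1 − 6×68 / (6×35) = 1 − 408/210 ≈ -0.9429

-0.9429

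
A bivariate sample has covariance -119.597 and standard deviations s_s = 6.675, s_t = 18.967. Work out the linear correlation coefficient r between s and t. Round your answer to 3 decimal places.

r = Cov(s,t) / (s_s · s_t) = -119.597 / (6.675 × 18.967)
  = -119.597 / 126.6047 ≈ -0.945

-0.945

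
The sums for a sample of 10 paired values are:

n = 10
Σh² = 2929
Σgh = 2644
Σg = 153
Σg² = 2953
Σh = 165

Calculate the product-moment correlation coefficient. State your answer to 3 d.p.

0.336

r = (nΣgh − ΣgΣh) / √[(nΣg² − (Σg)²)(nΣh² − (Σh)²)]
Numerator: 10×2644 − 153×165 = 1195
Denominator: √[(29530 − 23409)(29290 − 27225)] = √[6121 × 2065] = 3555.2588
r = 1195 / 3555.2588 ≈ 0.336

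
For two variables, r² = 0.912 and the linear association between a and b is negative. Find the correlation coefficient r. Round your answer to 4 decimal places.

|r| = √0.912 = 0.9550
The association is negative, so r = −0.9550.

-0.9550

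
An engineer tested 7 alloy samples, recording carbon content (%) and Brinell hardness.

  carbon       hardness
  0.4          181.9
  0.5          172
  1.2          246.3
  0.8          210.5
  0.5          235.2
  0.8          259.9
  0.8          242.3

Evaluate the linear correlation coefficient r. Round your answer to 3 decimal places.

n = 7, Σx = 5, Σy = 1548.1, Σx² = 4.02, Σy² = 349221.89, Σxy = 1142.08
nΣxy − ΣxΣy = 7994.56 − 7740.5 = 254.06
nΣx² − (Σx)² = 28.14 − 25 = 3.14; nΣy² − (Σy)² = 2444553.23 − 2396613.61 = 47939.62
r = 254.06 / √(3.14 × 47939.62) = 254.06 / 387.9825 ≈ 0.655

0.655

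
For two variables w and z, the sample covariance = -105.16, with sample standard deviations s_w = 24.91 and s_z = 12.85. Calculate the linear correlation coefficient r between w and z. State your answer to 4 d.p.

r = Cov(w,z) / (s_w · s_z) = -105.16 / (24.91 × 12.85)
  = -105.16 / 320.0935 ≈ -0.3285

-0.3285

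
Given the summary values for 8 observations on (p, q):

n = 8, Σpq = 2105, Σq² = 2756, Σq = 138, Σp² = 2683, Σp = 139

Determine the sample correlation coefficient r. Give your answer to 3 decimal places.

-0.923

r = (nΣpq − ΣpΣq) / √[(nΣp² − (Σp)²)(nΣq² − (Σq)²)]
Numerator: 8×2105 − 139×138 = -2342
Denominator: √[(21464 − 19321)(22048 − 19044)] = √[2143 × 3004] = 2537.2371
r = -2342 / 2537.2371 ≈ -0.923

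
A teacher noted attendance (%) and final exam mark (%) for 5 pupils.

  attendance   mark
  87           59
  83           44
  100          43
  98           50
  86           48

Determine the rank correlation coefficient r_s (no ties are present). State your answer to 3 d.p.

Rank attendance: 3, 1, 5, 4, 2
Rank mark: 5, 2, 1, 4, 3
d = rank(attendance) − rank(mark): -2, -1, 4, 0, -1; Σd² = 22
ρ = 1 − 6Σd² / [n(n²−1)] = 1 − 6×22 / (5×24) = 1 − 132/120 ≈ -0.100

-0.100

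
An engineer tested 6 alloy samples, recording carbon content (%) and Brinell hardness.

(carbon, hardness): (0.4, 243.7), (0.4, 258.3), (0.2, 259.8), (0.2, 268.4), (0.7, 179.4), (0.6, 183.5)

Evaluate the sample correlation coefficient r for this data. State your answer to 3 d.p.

-0.936

n = 6, Σx = 2.5, Σy = 1393.1, Σx² = 1.25, Σy² = 331499.79, Σxy = 542.12
nΣxy − ΣxΣy = 3252.72 − 3482.75 = -230.03
nΣx² − (Σx)² = 7.5 − 6.25 = 1.25; nΣy² − (Σy)² = 1988998.74 − 1940727.61 = 48271.13
r = -230.03 / √(1.25 × 48271.13) = -230.03 / 245.6398 ≈ -0.936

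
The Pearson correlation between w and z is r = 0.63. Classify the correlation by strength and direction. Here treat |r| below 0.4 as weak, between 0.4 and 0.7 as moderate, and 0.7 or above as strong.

moderate positive

r = 0.63 > 0 so the relationship is positive.
|r| = 0.63, which falls in the moderate range.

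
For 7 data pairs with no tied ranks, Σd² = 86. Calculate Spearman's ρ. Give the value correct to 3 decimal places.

ρ = 1 − 6Σd² / [n(n²−1)] = 1 − 6×86 / (7×48)
  = 1 − 516/336 = 1 − 1.5357 ≈ -0.536

-0.536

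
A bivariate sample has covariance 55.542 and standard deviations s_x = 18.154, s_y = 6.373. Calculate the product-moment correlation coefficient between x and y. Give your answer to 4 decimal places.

0.4801

r = Cov(x,y) / (s_x · s_y) = 55.542 / (18.154 × 6.373)
  = 55.542 / 115.6954 ≈ 0.4801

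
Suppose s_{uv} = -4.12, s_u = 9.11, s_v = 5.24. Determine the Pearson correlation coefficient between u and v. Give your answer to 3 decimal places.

-0.086

r = Cov(u,v) / (s_u · s_v) = -4.12 / (9.11 × 5.24)
  = -4.12 / 47.7364 ≈ -0.086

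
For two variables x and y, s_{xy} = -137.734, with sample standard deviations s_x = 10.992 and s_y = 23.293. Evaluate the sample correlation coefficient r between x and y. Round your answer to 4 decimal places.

-0.5379

r = Cov(x,y) / (s_x · s_y) = -137.734 / (10.992 × 23.293)
  = -137.734 / 256.0367 ≈ -0.5379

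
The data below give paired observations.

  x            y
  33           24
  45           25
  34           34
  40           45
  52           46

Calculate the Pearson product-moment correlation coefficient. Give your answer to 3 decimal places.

n = 5, Σx = 204, Σy = 174, Σx² = 8574, Σy² = 6498, Σxy = 7265
nΣxy − ΣxΣy = 36325 − 35496 = 829
nΣx² − (Σx)² = 42870 − 41616 = 1254; nΣy² − (Σy)² = 32490 − 30276 = 2214
r = 829 / √(1254 × 2214) = 829 / 1666.2401 ≈ 0.498

0.498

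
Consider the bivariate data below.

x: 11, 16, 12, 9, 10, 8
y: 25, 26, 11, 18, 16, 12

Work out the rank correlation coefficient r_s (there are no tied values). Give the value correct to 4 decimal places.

0.3714

Rank x: 4, 6, 5, 2, 3, 1
Rank y: 5, 6, 1, 4, 3, 2
d = rank(x) − rank(y): -1, 0, 4, -2, 0, -1; Σd² = 22
ρ = 1 − 6Σd² / [n(n²−1)] = 1 − 6×22 / (6×35) = 1 − 132/210 ≈ 0.3714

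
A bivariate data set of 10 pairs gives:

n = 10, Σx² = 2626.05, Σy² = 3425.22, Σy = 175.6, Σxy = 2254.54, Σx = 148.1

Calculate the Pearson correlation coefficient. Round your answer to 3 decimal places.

r = (nΣxy − ΣxΣy) / √[(nΣx² − (Σx)²)(nΣy² − (Σy)²)]
Numerator: 10×2254.54 − 148.1×175.6 = -3460.96
Denominator: √[(26260.5 − 21933.61)(34252.2 − 30835.36)] = √[4326.89 × 3416.84] = 3845.0346
r = -3460.96 / 3845.0346 ≈ -0.900

-0.900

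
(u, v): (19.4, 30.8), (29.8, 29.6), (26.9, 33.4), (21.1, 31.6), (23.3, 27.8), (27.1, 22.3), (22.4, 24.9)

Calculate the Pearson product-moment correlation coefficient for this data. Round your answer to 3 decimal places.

n = 7, Σu = 170, Σv = 200.4, Σu² = 4212.28, Σv² = 5829.06, Σuv = 4854.65
nΣuv − ΣuΣv = 33982.55 − 34068 = -85.45
nΣu² − (Σu)² = 29485.96 − 28900 = 585.96; nΣv² − (Σv)² = 40803.42 − 40160.16 = 643.26
r = -85.45 / √(585.96 × 643.26) = -85.45 / 613.9419 ≈ -0.139

-0.139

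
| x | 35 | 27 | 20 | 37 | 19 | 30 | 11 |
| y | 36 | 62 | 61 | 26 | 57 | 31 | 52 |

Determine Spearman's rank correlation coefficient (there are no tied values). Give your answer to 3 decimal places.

Rank x: 6, 4, 3, 7, 2, 5, 1
Rank y: 3, 7, 6, 1, 5, 2, 4
d = rank(x) − rank(y): 3, -3, -3, 6, -3, 3, -3; Σd² = 90
ρ = 1 − 6Σd² / [n(n²−1)] = 1 − 6×90 / (7×48) = 1 − 540/336 ≈ -0.607

-0.607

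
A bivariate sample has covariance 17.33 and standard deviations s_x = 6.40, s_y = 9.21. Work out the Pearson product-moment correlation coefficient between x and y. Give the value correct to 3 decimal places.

r = Cov(x,y) / (s_x · s_y) = 17.33 / (6.40 × 9.21)
  = 17.33 / 58.9440 ≈ 0.294

0.294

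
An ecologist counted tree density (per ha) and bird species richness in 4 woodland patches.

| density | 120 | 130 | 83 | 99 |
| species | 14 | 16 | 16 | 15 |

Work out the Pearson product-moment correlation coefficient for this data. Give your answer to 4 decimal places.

-0.2477

n = 4, Σx = 432, Σy = 61, Σx² = 47990, Σy² = 933, Σxy = 6573
nΣxy − ΣxΣy = 26292 − 26352 = -60
nΣx² − (Σx)² = 191960 − 186624 = 5336; nΣy² − (Σy)² = 3732 − 3721 = 11
r = -60 / √(5336 × 11) = -60 / 242.2726 ≈ -0.2477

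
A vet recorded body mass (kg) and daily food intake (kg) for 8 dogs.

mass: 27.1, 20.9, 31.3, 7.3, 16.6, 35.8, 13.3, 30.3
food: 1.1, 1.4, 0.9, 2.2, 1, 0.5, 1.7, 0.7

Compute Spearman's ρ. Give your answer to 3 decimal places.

-0.905

Rank mass: 5, 4, 7, 1, 3, 8, 2, 6
Rank food: 5, 6, 3, 8, 4, 1, 7, 2
d = rank(mass) − rank(food): 0, -2, 4, -7, -1, 7, -5, 4; Σd² = 160
ρ = 1 − 6Σd² / [n(n²−1)] = 1 − 6×160 / (8×63) = 1 − 960/504 ≈ -0.905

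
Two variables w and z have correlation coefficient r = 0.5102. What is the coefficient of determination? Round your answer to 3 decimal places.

0.260

r² = (0.5102)² = 0.260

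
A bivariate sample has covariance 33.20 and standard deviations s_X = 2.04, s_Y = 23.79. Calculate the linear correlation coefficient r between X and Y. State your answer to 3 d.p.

0.684

r = Cov(X,Y) / (s_X · s_Y) = 33.20 / (2.04 × 23.79)
  = 33.20 / 48.5316 ≈ 0.684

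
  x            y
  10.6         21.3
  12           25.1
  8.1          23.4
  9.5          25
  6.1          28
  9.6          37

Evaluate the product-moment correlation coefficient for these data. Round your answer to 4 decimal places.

-0.1556

n = 6, Σx = 55.9, Σy = 159.8, Σx² = 541.59, Σy² = 4409.26, Σxy = 1480.02
nΣxy − ΣxΣy = 8880.12 − 8932.82 = -52.7
nΣx² − (Σx)² = 3249.54 − 3124.81 = 124.73; nΣy² − (Σy)² = 26455.56 − 25536.04 = 919.52
r = -52.7 / √(124.73 × 919.52) = -52.7 / 338.6617 ≈ -0.1556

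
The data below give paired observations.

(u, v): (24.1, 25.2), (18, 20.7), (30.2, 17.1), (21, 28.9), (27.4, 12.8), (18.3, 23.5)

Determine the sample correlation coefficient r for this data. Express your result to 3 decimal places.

-0.597

n = 6, Σu = 139, Σv = 128.2, Σu² = 3343.5, Σv² = 2907.24, Σuv = 2884.01
nΣuv − ΣuΣv = 17304.06 − 17819.8 = -515.74
nΣu² − (Σu)² = 20061 − 19321 = 740; nΣv² − (Σv)² = 17443.44 − 16435.24 = 1008.2
r = -515.74 / √(740 × 1008.2) = -515.74 / 863.7523 ≈ -0.597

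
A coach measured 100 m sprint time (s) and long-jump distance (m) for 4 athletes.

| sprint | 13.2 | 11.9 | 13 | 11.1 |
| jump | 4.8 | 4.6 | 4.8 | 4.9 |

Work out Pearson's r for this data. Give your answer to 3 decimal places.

-0.108

n = 4, Σx = 49.2, Σy = 19.1, Σx² = 608.06, Σy² = 91.25, Σxy = 234.89
nΣxy − ΣxΣy = 939.56 − 939.72 = -0.16
nΣx² − (Σx)² = 2432.24 − 2420.64 = 11.6; nΣy² − (Σy)² = 365 − 364.81 = 0.19
r = -0.16 / √(11.6 × 0.19) = -0.16 / 1.4846 ≈ -0.108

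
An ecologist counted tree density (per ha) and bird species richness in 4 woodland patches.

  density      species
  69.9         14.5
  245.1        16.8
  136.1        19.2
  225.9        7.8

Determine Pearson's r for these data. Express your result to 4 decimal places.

-0.3008

n = 4, Σx = 677, Σy = 58.3, Σx² = 134514.04, Σy² = 921.97, Σxy = 9506.37
nΣxy − ΣxΣy = 38025.48 − 39469.1 = -1443.62
nΣx² − (Σx)² = 538056.16 − 458329 = 79727.16; nΣy² − (Σy)² = 3687.88 − 3398.89 = 288.99
r = -1443.62 / √(79727.16 × 288.99) = -1443.62 / 4800.0367 ≈ -0.3008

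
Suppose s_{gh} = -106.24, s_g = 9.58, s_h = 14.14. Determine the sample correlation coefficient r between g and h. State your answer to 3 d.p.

r = Cov(g,h) / (s_g · s_h) = -106.24 / (9.58 × 14.14)
  = -106.24 / 135.4612 ≈ -0.784

-0.784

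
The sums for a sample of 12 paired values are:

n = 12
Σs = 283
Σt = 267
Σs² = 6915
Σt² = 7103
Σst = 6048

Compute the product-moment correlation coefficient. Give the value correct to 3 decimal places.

r = (nΣst − ΣsΣt) / √[(nΣs² − (Σs)²)(nΣt² − (Σt)²)]
Numerator: 12×6048 − 283×267 = -2985
Denominator: √[(82980 − 80089)(85236 − 71289)] = √[2891 × 13947] = 6349.8643
r = -2985 / 6349.8643 ≈ -0.470

-0.470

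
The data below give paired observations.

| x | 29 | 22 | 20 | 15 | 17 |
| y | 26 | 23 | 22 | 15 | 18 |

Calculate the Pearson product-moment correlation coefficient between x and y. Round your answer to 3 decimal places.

0.946

n = 5, Σx = 103, Σy = 104, Σx² = 2239, Σy² = 2238, Σxy = 2231
nΣxy − ΣxΣy = 11155 − 10712 = 443
nΣx² − (Σx)² = 11195 − 10609 = 586; nΣy² − (Σy)² = 11190 − 10816 = 374
r = 443 / √(586 × 374) = 443 / 468.1495 ≈ 0.946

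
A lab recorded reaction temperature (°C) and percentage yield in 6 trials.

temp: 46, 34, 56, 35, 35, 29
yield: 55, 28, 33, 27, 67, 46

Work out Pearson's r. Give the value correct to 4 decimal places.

-0.0903

n = 6, Σx = 235, Σy = 256, Σx² = 9699, Σy² = 12232, Σxy = 9954
nΣxy − ΣxΣy = 59724 − 60160 = -436
nΣx² − (Σx)² = 58194 − 55225 = 2969; nΣy² − (Σy)² = 73392 − 65536 = 7856
r = -436 / √(2969 × 7856) = -436 / 4829.5408 ≈ -0.0903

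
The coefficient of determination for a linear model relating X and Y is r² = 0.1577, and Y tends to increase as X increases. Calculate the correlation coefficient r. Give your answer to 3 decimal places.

0.397

|r| = √0.1577 = 0.397
The association is positive, so r = 0.397.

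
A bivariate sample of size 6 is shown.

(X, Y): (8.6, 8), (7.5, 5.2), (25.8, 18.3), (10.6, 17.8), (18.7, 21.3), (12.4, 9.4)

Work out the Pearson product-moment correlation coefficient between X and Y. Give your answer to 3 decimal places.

0.728

n = 6, ΣX = 83.6, ΣY = 80, ΣX² = 1411.66, ΣY² = 1284.82, ΣXY = 1283.49
nΣXY − ΣXΣY = 7700.94 − 6688 = 1012.94
nΣX² − (ΣX)² = 8469.96 − 6988.96 = 1481; nΣY² − (ΣY)² = 7708.92 − 6400 = 1308.92
r = 1012.94 / √(1481 × 1308.92) = 1012.94 / 1392.3040 ≈ 0.728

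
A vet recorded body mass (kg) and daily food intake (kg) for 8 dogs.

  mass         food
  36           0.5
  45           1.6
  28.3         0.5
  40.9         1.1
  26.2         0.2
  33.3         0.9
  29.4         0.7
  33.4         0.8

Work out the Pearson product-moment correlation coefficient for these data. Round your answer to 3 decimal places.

0.885

n = 8, Σx = 272.5, Σy = 6.3, Σx² = 9569.95, Σy² = 6.25, Σxy = 231.65
nΣxy − ΣxΣy = 1853.2 − 1716.75 = 136.45
nΣx² − (Σx)² = 76559.6 − 74256.25 = 2303.35; nΣy² − (Σy)² = 50 − 39.69 = 10.31
r = 136.45 / √(2303.35 × 10.31) = 136.45 / 154.1024 ≈ 0.885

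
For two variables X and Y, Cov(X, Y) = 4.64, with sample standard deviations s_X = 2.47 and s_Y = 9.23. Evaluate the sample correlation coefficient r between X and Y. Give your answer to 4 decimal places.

0.2035

r = Cov(X,Y) / (s_X · s_Y) = 4.64 / (2.47 × 9.23)
  = 4.64 / 22.7981 ≈ 0.2035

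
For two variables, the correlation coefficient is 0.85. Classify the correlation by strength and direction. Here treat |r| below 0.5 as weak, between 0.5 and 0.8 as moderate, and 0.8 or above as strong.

strong positive

r = 0.85 > 0 so the relationship is positive.
|r| = 0.85, which falls in the strong range.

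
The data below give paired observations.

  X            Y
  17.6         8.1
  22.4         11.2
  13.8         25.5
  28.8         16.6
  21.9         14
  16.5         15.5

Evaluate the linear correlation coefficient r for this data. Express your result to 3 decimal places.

-0.299

n = 6, ΣX = 121, ΣY = 90.9, ΣX² = 2583.26, ΣY² = 1553.11, ΣXY = 1785.77
nΣXY − ΣXΣY = 10714.62 − 10998.9 = -284.28
nΣX² − (ΣX)² = 15499.56 − 14641 = 858.56; nΣY² − (ΣY)² = 9318.66 − 8262.81 = 1055.85
r = -284.28 / √(858.56 × 1055.85) = -284.28 / 952.1085 ≈ -0.299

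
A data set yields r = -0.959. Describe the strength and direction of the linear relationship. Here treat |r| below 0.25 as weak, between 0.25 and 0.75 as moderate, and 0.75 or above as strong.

strong negative

r = -0.959 < 0 so the relationship is negative.
|r| = 0.959, which falls in the strong range.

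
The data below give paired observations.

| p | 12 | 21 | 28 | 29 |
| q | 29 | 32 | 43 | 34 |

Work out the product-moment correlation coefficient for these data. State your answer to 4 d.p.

n = 4, Σp = 90, Σq = 138, Σp² = 2210, Σq² = 4870, Σpq = 3210
nΣpq − ΣpΣq = 12840 − 12420 = 420
nΣp² − (Σp)² = 8840 − 8100 = 740; nΣq² − (Σq)² = 19480 − 19044 = 436
r = 420 / √(740 × 436) = 420 / 568.0141 ≈ 0.7394

0.7394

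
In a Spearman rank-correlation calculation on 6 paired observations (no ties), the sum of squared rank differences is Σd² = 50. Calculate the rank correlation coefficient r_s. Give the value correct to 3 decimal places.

-0.429

ρ = 1 − 6Σd² / [n(n²−1)] = 1 − 6×50 / (6×35)
  = 1 − 300/210 = 1 − 1.4286 ≈ -0.429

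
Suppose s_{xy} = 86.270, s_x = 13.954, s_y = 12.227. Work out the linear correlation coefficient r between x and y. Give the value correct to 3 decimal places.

0.506

r = Cov(x,y) / (s_x · s_y) = 86.270 / (13.954 × 12.227)
  = 86.270 / 170.6156 ≈ 0.506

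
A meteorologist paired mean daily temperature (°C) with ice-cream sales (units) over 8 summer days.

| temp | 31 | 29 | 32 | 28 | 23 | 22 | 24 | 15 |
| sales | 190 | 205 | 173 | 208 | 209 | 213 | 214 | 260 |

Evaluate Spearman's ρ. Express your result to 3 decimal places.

-0.929

Rank temp: 7, 6, 8, 5, 3, 2, 4, 1
Rank sales: 2, 3, 1, 4, 5, 6, 7, 8
d = rank(temp) − rank(sales): 5, 3, 7, 1, -2, -4, -3, -7; Σd² = 162
ρ = 1 − 6Σd² / [n(n²−1)] = 1 − 6×162 / (8×63) = 1 − 972/504 ≈ -0.929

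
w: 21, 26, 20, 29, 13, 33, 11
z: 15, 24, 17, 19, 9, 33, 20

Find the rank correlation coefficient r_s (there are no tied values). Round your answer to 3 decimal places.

Rank w: 4, 5, 3, 6, 2, 7, 1
Rank z: 2, 6, 3, 4, 1, 7, 5
d = rank(w) − rank(z): 2, -1, 0, 2, 1, 0, -4; Σd² = 26
ρ = 1 − 6Σd² / [n(n²−1)] = 1 − 6×26 / (7×48) = 1 − 156/336 ≈ 0.536

0.536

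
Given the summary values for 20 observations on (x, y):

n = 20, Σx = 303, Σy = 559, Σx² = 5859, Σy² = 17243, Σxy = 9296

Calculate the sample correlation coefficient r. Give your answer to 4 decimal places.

r = (nΣxy − ΣxΣy) / √[(nΣx² − (Σx)²)(nΣy² − (Σy)²)]
Numerator: 20×9296 − 303×559 = 16543
Denominator: √[(117180 − 91809)(344860 − 312481)] = √[25371 × 32379] = 28661.6051
r = 16543 / 28661.6051 ≈ 0.5772

0.5772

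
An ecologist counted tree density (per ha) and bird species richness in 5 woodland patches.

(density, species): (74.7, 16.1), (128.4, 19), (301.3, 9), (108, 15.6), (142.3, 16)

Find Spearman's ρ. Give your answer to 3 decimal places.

Rank density: 1, 3, 5, 2, 4
Rank species: 4, 5, 1, 2, 3
d = rank(density) − rank(species): -3, -2, 4, 0, 1; Σd² = 30
ρ = 1 − 6Σd² / [n(n²−1)] = 1 − 6×30 / (5×24) = 1 − 180/120 ≈ -0.500

-0.500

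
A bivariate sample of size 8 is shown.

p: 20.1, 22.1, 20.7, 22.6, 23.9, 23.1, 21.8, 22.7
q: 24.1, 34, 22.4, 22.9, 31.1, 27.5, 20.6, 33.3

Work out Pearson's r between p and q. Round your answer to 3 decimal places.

n = 8, Σp = 177, Σq = 215.9, Σp² = 3927.02, Σq² = 6019.69, Σpq = 4800.56
nΣpq − ΣpΣq = 38404.48 − 38214.3 = 190.18
nΣp² − (Σp)² = 31416.16 − 31329 = 87.16; nΣq² − (Σq)² = 48157.52 − 46612.81 = 1544.71
r = 190.18 / √(87.16 × 1544.71) = 190.18 / 366.9290 ≈ 0.518

0.518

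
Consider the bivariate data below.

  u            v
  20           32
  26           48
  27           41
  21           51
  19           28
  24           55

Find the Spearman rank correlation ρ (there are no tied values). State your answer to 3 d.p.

0.486

Rank u: 2, 5, 6, 3, 1, 4
Rank v: 2, 4, 3, 5, 1, 6
d = rank(u) − rank(v): 0, 1, 3, -2, 0, -2; Σd² = 18
ρ = 1 − 6Σd² / [n(n²−1)] = 1 − 6×18 / (6×35) = 1 − 108/210 ≈ 0.486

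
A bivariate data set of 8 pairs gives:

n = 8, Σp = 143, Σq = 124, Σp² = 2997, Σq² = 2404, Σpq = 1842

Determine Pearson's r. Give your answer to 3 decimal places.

r = (nΣpq − ΣpΣq) / √[(nΣp² − (Σp)²)(nΣq² − (Σq)²)]
Numerator: 8×1842 − 143×124 = -2996
Denominator: √[(23976 − 20449)(19232 − 15376)] = √[3527 × 3856] = 3687.8330
r = -2996 / 3687.8330 ≈ -0.812

-0.812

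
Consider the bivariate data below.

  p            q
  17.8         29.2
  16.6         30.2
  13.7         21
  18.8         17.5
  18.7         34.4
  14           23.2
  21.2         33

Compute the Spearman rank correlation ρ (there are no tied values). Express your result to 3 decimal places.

0.357

Rank p: 4, 3, 1, 6, 5, 2, 7
Rank q: 4, 5, 2, 1, 7, 3, 6
d = rank(p) − rank(q): 0, -2, -1, 5, -2, -1, 1; Σd² = 36
ρ = 1 − 6Σd² / [n(n²−1)] = 1 − 6×36 / (7×48) = 1 − 216/336 ≈ 0.357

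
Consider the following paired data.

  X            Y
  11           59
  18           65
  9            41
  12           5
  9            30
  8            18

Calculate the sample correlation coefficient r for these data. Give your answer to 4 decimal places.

n = 6, ΣX = 67, ΣY = 218, ΣX² = 815, ΣY² = 10636, ΣXY = 2662
nΣXY − ΣXΣY = 15972 − 14606 = 1366
nΣX² − (ΣX)² = 4890 − 4489 = 401; nΣY² − (ΣY)² = 63816 − 47524 = 16292
r = 1366 / √(401 × 16292) = 1366 / 2555.9914 ≈ 0.5344

0.5344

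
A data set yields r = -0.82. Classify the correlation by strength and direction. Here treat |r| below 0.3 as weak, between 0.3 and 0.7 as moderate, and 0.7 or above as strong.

r = -0.82 < 0 so the relationship is negative.
|r| = 0.82, which falls in the strong range.

strong negative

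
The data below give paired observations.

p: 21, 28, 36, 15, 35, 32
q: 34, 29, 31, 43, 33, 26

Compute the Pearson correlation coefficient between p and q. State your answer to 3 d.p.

n = 6, Σp = 167, Σq = 196, Σp² = 4995, Σq² = 6572, Σpq = 5274
nΣpq − ΣpΣq = 31644 − 32732 = -1088
nΣp² − (Σp)² = 29970 − 27889 = 2081; nΣq² − (Σq)² = 39432 − 38416 = 1016
r = -1088 / √(2081 × 1016) = -1088 / 1454.0619 ≈ -0.748

-0.748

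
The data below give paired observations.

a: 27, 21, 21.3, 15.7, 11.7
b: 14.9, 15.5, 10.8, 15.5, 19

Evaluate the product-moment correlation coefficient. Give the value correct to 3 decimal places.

-0.594

n = 5, Σa = 96.7, Σb = 75.7, Σa² = 2007.07, Σb² = 1180.15, Σab = 1423.49
nΣab − ΣaΣb = 7117.45 − 7320.19 = -202.74
nΣa² − (Σa)² = 10035.35 − 9350.89 = 684.46; nΣb² − (Σb)² = 5900.75 − 5730.49 = 170.26
r = -202.74 / √(684.46 × 170.26) = -202.74 / 341.3739 ≈ -0.594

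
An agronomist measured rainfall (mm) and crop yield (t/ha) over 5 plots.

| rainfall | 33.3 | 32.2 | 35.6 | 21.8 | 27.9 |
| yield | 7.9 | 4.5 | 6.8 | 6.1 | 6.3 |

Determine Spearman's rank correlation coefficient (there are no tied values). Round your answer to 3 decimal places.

0.600

Rank rainfall: 4, 3, 5, 1, 2
Rank yield: 5, 1, 4, 2, 3
d = rank(rainfall) − rank(yield): -1, 2, 1, -1, -1; Σd² = 8
ρ = 1 − 6Σd² / [n(n²−1)] = 1 − 6×8 / (5×24) = 1 − 48/120 ≈ 0.600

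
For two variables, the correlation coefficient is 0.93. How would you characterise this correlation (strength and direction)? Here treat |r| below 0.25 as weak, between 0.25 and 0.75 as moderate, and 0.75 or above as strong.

strong positive

r = 0.93 > 0 so the relationship is positive.
|r| = 0.93, which falls in the strong range.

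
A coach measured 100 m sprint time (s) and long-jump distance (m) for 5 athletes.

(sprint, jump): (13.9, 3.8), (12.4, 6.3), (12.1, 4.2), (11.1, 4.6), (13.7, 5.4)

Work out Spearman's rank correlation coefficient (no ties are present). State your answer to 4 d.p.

Rank sprint: 5, 3, 2, 1, 4
Rank jump: 1, 5, 2, 3, 4
d = rank(sprint) − rank(jump): 4, -2, 0, -2, 0; Σd² = 24
ρ = 1 − 6Σd² / [n(n²−1)] = 1 − 6×24 / (5×24) = 1 − 144/120 ≈ -0.2000

-0.2000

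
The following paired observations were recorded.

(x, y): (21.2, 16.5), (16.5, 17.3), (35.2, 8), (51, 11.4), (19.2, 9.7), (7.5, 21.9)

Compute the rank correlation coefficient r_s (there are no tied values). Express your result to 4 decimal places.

-0.7143

Rank x: 4, 2, 5, 6, 3, 1
Rank y: 4, 5, 1, 3, 2, 6
d = rank(x) − rank(y): 0, -3, 4, 3, 1, -5; Σd² = 60
ρ = 1 − 6Σd² / [n(n²−1)] = 1 − 6×60 / (6×35) = 1 − 360/210 ≈ -0.7143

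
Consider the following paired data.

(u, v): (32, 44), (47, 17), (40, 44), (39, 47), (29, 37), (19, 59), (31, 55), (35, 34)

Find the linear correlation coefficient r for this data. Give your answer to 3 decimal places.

n = 8, Σu = 272, Σv = 337, Σu² = 9742, Σv² = 15401, Σuv = 10889
nΣuv − ΣuΣv = 87112 − 91664 = -4552
nΣu² − (Σu)² = 77936 − 73984 = 3952; nΣv² − (Σv)² = 123208 − 113569 = 9639
r = -4552 / √(3952 × 9639) = -4552 / 6171.9793 ≈ -0.738

-0.738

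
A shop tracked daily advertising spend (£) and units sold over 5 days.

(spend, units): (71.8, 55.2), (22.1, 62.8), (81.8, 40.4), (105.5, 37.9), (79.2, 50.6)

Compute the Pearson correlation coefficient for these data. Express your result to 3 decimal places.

-0.895

n = 5, Σx = 360.4, Σy = 246.9, Σx² = 29737.78, Σy² = 12619.81, Σxy = 16661.93
nΣxy − ΣxΣy = 83309.65 − 88982.76 = -5673.11
nΣx² − (Σx)² = 148688.9 − 129888.16 = 18800.74; nΣy² − (Σy)² = 63099.05 − 60959.61 = 2139.44
r = -5673.11 / √(18800.74 × 2139.44) = -5673.11 / 6342.1649 ≈ -0.895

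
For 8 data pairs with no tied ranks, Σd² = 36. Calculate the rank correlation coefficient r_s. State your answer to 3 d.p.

0.571

ρ = 1 − 6Σd² / [n(n²−1)] = 1 − 6×36 / (8×63)
  = 1 − 216/504 = 1 − 0.4286 ≈ 0.571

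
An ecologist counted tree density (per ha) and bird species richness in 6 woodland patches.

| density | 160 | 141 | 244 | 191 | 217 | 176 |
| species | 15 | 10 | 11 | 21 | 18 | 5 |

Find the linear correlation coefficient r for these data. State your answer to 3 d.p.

n = 6, Σx = 1129, Σy = 80, Σx² = 219563, Σy² = 1236, Σxy = 15291
nΣxy − ΣxΣy = 91746 − 90320 = 1426
nΣx² − (Σx)² = 1317378 − 1274641 = 42737; nΣy² − (Σy)² = 7416 − 6400 = 1016
r = 1426 / √(42737 × 1016) = 1426 / 6589.4455 ≈ 0.216

0.216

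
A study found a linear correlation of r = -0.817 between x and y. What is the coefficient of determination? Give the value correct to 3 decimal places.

0.667

r² = (-0.817)² = 0.667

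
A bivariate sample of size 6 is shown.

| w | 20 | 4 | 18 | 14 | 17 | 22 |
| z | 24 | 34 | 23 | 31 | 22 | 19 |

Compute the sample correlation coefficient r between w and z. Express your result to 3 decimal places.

n = 6, Σw = 95, Σz = 153, Σw² = 1709, Σz² = 4067, Σwz = 2256
nΣwz − ΣwΣz = 13536 − 14535 = -999
nΣw² − (Σw)² = 10254 − 9025 = 1229; nΣz² − (Σz)² = 24402 − 23409 = 993
r = -999 / √(1229 × 993) = -999 / 1104.7158 ≈ -0.904

-0.904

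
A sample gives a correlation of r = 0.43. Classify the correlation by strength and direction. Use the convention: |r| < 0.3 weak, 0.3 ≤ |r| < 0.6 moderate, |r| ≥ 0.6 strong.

r = 0.43 > 0 so the relationship is positive.
|r| = 0.43, which falls in the moderate range.

moderate positive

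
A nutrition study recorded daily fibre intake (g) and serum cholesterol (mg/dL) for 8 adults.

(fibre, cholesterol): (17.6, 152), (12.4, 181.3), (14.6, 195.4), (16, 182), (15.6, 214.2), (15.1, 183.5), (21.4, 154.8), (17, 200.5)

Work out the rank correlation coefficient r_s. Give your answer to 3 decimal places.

-0.357

Rank fibre: 7, 1, 2, 5, 4, 3, 8, 6
Rank cholesterol: 1, 3, 6, 4, 8, 5, 2, 7
d = rank(fibre) − rank(cholesterol): 6, -2, -4, 1, -4, -2, 6, -1; Σd² = 114
ρ = 1 − 6Σd² / [n(n²−1)] = 1 − 6×114 / (8×63) = 1 − 684/504 ≈ -0.357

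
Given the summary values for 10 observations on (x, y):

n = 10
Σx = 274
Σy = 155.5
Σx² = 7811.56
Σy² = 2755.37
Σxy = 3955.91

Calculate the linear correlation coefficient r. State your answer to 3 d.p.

r = (nΣxy − ΣxΣy) / √[(nΣx² − (Σx)²)(nΣy² − (Σy)²)]
Numerator: 10×3955.91 − 274×155.5 = -3047.9
Denominator: √[(78115.6 − 75076)(27553.7 − 24180.25)] = √[3039.6 × 3373.45] = 3202.1772
r = -3047.9 / 3202.1772 ≈ -0.952

-0.952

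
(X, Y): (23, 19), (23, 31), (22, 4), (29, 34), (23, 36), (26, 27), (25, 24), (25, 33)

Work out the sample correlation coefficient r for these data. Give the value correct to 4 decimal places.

n = 8, ΣX = 196, ΣY = 208, ΣX² = 4838, ΣY² = 6184, ΣXY = 5179
nΣXY − ΣXΣY = 41432 − 40768 = 664
nΣX² − (ΣX)² = 38704 − 38416 = 288; nΣY² − (ΣY)² = 49472 − 43264 = 6208
r = 664 / √(288 × 6208) = 664 / 1337.1253 ≈ 0.4966

0.4966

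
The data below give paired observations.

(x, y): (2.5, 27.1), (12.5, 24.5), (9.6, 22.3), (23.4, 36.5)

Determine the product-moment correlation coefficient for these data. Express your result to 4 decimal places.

0.7210

n = 4, Σx = 48, Σy = 110.4, Σx² = 802.22, Σy² = 3164.2, Σxy = 1442.18
nΣxy − ΣxΣy = 5768.72 − 5299.2 = 469.52
nΣx² − (Σx)² = 3208.88 − 2304 = 904.88; nΣy² − (Σy)² = 12656.8 − 12188.16 = 468.64
r = 469.52 / √(904.88 × 468.64) = 469.52 / 651.2012 ≈ 0.7210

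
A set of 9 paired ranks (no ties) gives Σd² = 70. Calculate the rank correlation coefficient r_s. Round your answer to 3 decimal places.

ρ = 1 − 6Σd² / [n(n²−1)] = 1 − 6×70 / (9×80)
  = 1 − 420/720 = 1 − 0.5833 ≈ 0.417

0.417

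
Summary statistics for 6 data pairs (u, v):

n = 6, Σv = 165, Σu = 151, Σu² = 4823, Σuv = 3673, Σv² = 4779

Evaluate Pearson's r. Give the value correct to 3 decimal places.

-0.965

r = (nΣuv − ΣuΣv) / √[(nΣu² − (Σu)²)(nΣv² − (Σv)²)]
Numerator: 6×3673 − 151×165 = -2877
Denominator: √[(28938 − 22801)(28674 − 27225)] = √[6137 × 1449] = 2982.0317
r = -2877 / 2982.0317 ≈ -0.965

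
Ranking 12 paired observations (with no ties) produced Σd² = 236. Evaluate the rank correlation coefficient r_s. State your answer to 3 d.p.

ρ = 1 − 6Σd² / [n(n²−1)] = 1 − 6×236 / (12×143)
  = 1 − 1416/1716 = 1 − 0.8252 ≈ 0.175

0.175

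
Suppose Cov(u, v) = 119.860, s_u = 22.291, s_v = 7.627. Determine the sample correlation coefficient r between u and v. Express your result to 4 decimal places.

0.7050

r = Cov(u,v) / (s_u · s_v) = 119.860 / (22.291 × 7.627)
  = 119.860 / 170.0135 ≈ 0.7050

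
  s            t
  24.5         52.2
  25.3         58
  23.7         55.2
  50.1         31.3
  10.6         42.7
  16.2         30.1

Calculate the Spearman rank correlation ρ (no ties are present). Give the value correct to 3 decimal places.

Rank s: 4, 5, 3, 6, 1, 2
Rank t: 4, 6, 5, 2, 3, 1
d = rank(s) − rank(t): 0, -1, -2, 4, -2, 1; Σd² = 26
ρ = 1 − 6Σd² / [n(n²−1)] = 1 − 6×26 / (6×35) = 1 − 156/210 ≈ 0.257

0.257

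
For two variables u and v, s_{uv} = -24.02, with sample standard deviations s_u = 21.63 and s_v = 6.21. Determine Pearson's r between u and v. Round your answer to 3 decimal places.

r = Cov(u,v) / (s_u · s_v) = -24.02 / (21.63 × 6.21)
  = -24.02 / 134.3223 ≈ -0.179

-0.179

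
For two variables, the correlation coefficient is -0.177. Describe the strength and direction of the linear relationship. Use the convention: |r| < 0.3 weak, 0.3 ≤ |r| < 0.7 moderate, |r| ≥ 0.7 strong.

r = -0.177 < 0 so the relationship is negative.
|r| = 0.177, which falls in the weak range.

weak negative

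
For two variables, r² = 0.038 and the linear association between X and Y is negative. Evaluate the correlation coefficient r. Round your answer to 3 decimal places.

|r| = √0.038 = 0.195
The association is negative, so r = −0.195.

-0.195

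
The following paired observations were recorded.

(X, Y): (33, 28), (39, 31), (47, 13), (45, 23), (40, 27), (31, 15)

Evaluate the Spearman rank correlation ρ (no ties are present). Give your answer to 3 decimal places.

-0.371

Rank X: 2, 3, 6, 5, 4, 1
Rank Y: 5, 6, 1, 3, 4, 2
d = rank(X) − rank(Y): -3, -3, 5, 2, 0, -1; Σd² = 48
ρ = 1 − 6Σd² / [n(n²−1)] = 1 − 6×48 / (6×35) = 1 − 288/210 ≈ -0.371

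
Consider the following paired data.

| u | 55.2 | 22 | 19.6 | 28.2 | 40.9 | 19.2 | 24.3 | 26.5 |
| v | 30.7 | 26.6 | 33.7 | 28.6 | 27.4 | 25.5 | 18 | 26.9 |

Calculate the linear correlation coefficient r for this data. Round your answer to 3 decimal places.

0.244

n = 8, Σu = 235.9, Σv = 217.4, Σu² = 8044.63, Σv² = 6052.32, Σuv = 6507.39
nΣuv − ΣuΣv = 52059.12 − 51284.66 = 774.46
nΣu² − (Σu)² = 64357.04 − 55648.81 = 8708.23; nΣv² − (Σv)² = 48418.56 − 47262.76 = 1155.8
r = 774.46 / √(8708.23 × 1155.8) = 774.46 / 3172.5340 ≈ 0.244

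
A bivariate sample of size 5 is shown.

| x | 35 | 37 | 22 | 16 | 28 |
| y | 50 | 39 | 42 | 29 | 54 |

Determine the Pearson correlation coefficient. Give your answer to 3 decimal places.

n = 5, Σx = 138, Σy = 214, Σx² = 4118, Σy² = 9542, Σxy = 6093
nΣxy − ΣxΣy = 30465 − 29532 = 933
nΣx² − (Σx)² = 20590 − 19044 = 1546; nΣy² − (Σy)² = 47710 − 45796 = 1914
r = 933 / √(1546 × 1914) = 933 / 1720.1872 ≈ 0.542

0.542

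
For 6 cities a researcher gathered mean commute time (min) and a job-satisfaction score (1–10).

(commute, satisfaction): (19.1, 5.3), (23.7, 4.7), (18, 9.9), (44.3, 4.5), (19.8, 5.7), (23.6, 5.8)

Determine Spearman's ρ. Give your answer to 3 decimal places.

-0.771

Rank commute: 2, 5, 1, 6, 3, 4
Rank satisfaction: 3, 2, 6, 1, 4, 5
d = rank(commute) − rank(satisfaction): -1, 3, -5, 5, -1, -1; Σd² = 62
ρ = 1 − 6Σd² / [n(n²−1)] = 1 − 6×62 / (6×35) = 1 − 372/210 ≈ -0.771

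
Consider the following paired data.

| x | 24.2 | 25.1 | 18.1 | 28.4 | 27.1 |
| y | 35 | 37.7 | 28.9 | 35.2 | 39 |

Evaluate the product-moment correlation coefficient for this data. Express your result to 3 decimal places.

0.837

n = 5, Σx = 122.9, Σy = 175.8, Σx² = 3084.23, Σy² = 6241.54, Σxy = 4372.94
nΣxy − ΣxΣy = 21864.7 − 21605.82 = 258.88
nΣx² − (Σx)² = 15421.15 − 15104.41 = 316.74; nΣy² − (Σy)² = 31207.7 − 30905.64 = 302.06
r = 258.88 / √(316.74 × 302.06) = 258.88 / 309.3129 ≈ 0.837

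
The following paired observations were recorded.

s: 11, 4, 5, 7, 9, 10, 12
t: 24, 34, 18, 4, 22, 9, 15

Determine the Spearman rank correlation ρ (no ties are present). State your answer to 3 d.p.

-0.250

Rank s: 6, 1, 2, 3, 4, 5, 7
Rank t: 6, 7, 4, 1, 5, 2, 3
d = rank(s) − rank(t): 0, -6, -2, 2, -1, 3, 4; Σd² = 70
ρ = 1 − 6Σd² / [n(n²−1)] = 1 − 6×70 / (7×48) = 1 − 420/336 ≈ -0.250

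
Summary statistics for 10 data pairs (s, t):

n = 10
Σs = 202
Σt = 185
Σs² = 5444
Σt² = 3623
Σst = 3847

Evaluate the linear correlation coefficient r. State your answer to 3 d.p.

r = (nΣst − ΣsΣt) / √[(nΣs² − (Σs)²)(nΣt² − (Σt)²)]
Numerator: 10×3847 − 202×185 = 1100
Denominator: √[(54440 − 40804)(36230 − 34225)] = √[13636 × 2005] = 5228.7838
r = 1100 / 5228.7838 ≈ 0.210

0.210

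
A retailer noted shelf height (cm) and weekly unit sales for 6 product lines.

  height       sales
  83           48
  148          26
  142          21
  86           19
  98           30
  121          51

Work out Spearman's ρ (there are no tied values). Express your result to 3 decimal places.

Rank height: 1, 6, 5, 2, 3, 4
Rank sales: 5, 3, 2, 1, 4, 6
d = rank(height) − rank(sales): -4, 3, 3, 1, -1, -2; Σd² = 40
ρ = 1 − 6Σd² / [n(n²−1)] = 1 − 6×40 / (6×35) = 1 − 240/210 ≈ -0.143

-0.143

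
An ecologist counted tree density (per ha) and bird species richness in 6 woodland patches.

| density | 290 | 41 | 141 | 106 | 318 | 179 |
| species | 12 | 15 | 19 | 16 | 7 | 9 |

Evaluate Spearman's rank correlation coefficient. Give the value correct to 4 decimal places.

Rank density: 5, 1, 3, 2, 6, 4
Rank species: 3, 4, 6, 5, 1, 2
d = rank(density) − rank(species): 2, -3, -3, -3, 5, 2; Σd² = 60
ρ = 1 − 6Σd² / [n(n²−1)] = 1 − 6×60 / (6×35) = 1 − 360/210 ≈ -0.7143

-0.7143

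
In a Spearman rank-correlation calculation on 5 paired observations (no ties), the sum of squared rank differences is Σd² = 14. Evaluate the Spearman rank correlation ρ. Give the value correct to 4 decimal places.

ρ = 1 − 6Σd² / [n(n²−1)] = 1 − 6×14 / (5×24)
  = 1 − 84/120 = 1 − 0.70000 ≈ 0.3000

0.3000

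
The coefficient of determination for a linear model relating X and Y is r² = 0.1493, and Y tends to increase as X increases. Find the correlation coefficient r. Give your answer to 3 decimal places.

|r| = √0.1493 = 0.386
The association is positive, so r = 0.386.

0.386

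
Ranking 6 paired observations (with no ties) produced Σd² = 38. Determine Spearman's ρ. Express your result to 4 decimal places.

ρ = 1 − 6Σd² / [n(n²−1)] = 1 − 6×38 / (6×35)
  = 1 − 228/210 = 1 − 1.08571 ≈ -0.0857

-0.0857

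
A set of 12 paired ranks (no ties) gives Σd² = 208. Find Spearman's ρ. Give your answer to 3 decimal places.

0.273

ρ = 1 − 6Σd² / [n(n²−1)] = 1 − 6×208 / (12×143)
  = 1 − 1248/1716 = 1 − 0.7273 ≈ 0.273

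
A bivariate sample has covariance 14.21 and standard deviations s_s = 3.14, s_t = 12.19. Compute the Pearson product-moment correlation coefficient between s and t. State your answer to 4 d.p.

0.3712

r = Cov(s,t) / (s_s · s_t) = 14.21 / (3.14 × 12.19)
  = 14.21 / 38.2766 ≈ 0.3712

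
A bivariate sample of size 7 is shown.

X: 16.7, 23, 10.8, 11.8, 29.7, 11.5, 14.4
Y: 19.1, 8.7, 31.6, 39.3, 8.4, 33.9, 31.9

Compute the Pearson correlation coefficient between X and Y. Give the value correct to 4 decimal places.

-0.9170

n = 7, ΣX = 117.9, ΣY = 172.9, ΣX² = 2285.47, ΣY² = 5220.93, ΣXY = 2422.78
nΣXY − ΣXΣY = 16959.46 − 20384.91 = -3425.45
nΣX² − (ΣX)² = 15998.29 − 13900.41 = 2097.88; nΣY² − (ΣY)² = 36546.51 − 29894.41 = 6652.1
r = -3425.45 / √(2097.88 × 6652.1) = -3425.45 / 3735.6803 ≈ -0.9170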